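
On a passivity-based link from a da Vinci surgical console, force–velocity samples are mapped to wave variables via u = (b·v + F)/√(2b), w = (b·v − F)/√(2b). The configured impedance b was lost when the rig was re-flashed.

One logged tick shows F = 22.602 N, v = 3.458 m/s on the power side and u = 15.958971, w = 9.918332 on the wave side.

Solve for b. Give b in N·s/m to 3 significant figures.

u + w = 25.877303;  u + w = √(2b)·v, so √(2b) = 25.877303/3.458 = 7.483315.
b = (√(2b))²/2 = 56.000002/2 = 28.000001.
(Check via u − w = 2F/√(2b): u − w = 6.040639, 2F/√(2b) = 6.040638.)

b = 28 N·s/m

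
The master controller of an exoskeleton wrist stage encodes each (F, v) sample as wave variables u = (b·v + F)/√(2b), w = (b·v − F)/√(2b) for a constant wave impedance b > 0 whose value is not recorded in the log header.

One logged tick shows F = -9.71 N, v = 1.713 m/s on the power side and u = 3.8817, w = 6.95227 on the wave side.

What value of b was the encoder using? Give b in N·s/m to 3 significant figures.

b = 20 N·s/m

u + w = 10.8340;  u + w = √(2b)·v, so √(2b) = 10.8340/1.713 = 6.3246.
b = (√(2b))²/2 = 40.0000/2 = 20.0000.
(Check via u − w = 2F/√(2b): u − w = -3.0706, 2F/√(2b) = -3.0706.)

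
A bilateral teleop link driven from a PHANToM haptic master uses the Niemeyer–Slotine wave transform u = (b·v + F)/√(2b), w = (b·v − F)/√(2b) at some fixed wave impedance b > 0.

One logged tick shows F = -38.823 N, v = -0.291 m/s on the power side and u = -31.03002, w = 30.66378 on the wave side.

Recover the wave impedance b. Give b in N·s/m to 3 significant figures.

u + w = -0.36624;  u + w = √(2b)·v, so √(2b) = -0.36624/(-0.291) = 1.25856.
b = (√(2b))²/2 = 1.58396/2 = 0.79198.
(Check via u − w = 2F/√(2b): u − w = -61.69380, 2F/√(2b) = -61.69448.)

b = 0.792 N·s/m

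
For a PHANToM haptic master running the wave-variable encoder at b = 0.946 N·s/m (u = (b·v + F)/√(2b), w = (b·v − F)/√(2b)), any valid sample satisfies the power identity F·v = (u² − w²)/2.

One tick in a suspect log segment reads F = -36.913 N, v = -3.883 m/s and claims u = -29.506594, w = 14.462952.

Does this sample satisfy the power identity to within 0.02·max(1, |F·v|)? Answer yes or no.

F·v = (-36.913)×(-3.883) = 143.333179 W.
(u² − w²)/2 = (870.639089 − 209.176981)/2 = 330.731054 W.
|Δ| = 187.397875;  2% of max(1, |F·v|) = 2.866664.

no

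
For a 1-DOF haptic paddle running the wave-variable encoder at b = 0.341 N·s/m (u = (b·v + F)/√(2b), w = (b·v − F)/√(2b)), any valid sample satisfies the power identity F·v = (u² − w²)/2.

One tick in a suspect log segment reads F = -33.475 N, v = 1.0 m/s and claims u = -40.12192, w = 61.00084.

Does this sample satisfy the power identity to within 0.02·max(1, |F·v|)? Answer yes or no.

F·v = (-33.475)×1.0 = -33.4750 W.
(u² − w²)/2 = (1609.7685 − 3721.1025)/2 = -1055.6670 W.
|Δ| = 1022.1920;  2% of max(1, |F·v|) = 0.6695.

no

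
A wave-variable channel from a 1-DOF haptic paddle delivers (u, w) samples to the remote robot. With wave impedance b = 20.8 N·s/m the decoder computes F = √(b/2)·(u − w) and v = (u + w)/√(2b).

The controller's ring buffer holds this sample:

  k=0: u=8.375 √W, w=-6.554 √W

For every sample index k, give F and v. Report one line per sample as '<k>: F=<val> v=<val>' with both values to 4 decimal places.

k=0: u−w=14.9290, u+w=1.8210; √(b/2)=3.2249, √(2b)=6.4498; F=3.2249×14.929=48.1446, v=1.8210/6.4498=0.2823

0: F=48.1446 v=0.2823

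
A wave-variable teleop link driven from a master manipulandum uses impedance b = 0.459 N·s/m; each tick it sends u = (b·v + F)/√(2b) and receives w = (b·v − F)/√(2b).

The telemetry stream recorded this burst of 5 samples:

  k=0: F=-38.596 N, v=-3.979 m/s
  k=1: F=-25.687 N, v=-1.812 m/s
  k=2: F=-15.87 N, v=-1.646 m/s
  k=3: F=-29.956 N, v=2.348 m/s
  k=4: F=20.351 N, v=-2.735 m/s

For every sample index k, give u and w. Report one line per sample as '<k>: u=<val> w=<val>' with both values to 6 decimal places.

0: u=-42.189107 w=38.376735
1: u=-27.677765 w=25.941646
2: u=-17.352168 w=15.775097
3: u=-30.140455 w=32.390128
4: u=19.930251 w=-22.550718

k=0: b·v=0.459×(-3.979)=-1.826361; √(2b)=0.958123; u=(-1.826361+(-38.596))/0.958123=-42.189107, w=(-1.826361−(-38.596))/0.958123=38.376735
k=1: b·v=0.459×(-1.812)=-0.831708; √(2b)=0.958123; u=(-0.831708+(-25.687))/0.958123=-27.677765, w=(-0.831708−(-25.687))/0.958123=25.941646
k=2: b·v=0.459×(-1.646)=-0.755514; √(2b)=0.958123; u=(-0.755514+(-15.87))/0.958123=-17.352168, w=(-0.755514−(-15.87))/0.958123=15.775097
k=3: b·v=0.459×2.348=1.077732; √(2b)=0.958123; u=(1.077732+(-29.956))/0.958123=-30.140455, w=(1.077732−(-29.956))/0.958123=32.390128
k=4: b·v=0.459×(-2.735)=-1.255365; √(2b)=0.958123; u=(-1.255365+20.351)/0.958123=19.930251, w=(-1.255365−20.351)/0.958123=-22.550718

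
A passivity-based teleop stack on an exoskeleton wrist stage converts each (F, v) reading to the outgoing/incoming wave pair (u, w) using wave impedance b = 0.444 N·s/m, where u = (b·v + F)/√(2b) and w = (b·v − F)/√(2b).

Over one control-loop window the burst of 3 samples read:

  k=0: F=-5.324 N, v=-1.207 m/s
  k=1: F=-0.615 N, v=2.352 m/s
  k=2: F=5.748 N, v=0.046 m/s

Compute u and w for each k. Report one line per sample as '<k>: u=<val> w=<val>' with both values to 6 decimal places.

0: u=-6.218481 w=5.081080
1: u=0.455557 w=1.760821
2: u=6.121399 w=-6.078052

k=0: b·v=0.444×(-1.207)=-0.535908; √(2b)=0.942338; u=(-0.535908+(-5.324))/0.942338=-6.218481, w=(-0.535908−(-5.324))/0.942338=5.081080
k=1: b·v=0.444×2.352=1.044288; √(2b)=0.942338; u=(1.044288+(-0.615))/0.942338=0.455557, w=(1.044288−(-0.615))/0.942338=1.760821
k=2: b·v=0.444×0.046=0.020424; √(2b)=0.942338; u=(0.020424+5.748)/0.942338=6.121399, w=(0.020424−5.748)/0.942338=-6.078052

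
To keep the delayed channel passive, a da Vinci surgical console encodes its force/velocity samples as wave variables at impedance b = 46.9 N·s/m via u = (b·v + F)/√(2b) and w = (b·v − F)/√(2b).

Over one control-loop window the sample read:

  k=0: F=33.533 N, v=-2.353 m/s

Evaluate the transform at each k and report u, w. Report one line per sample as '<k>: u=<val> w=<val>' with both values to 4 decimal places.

k=0: b·v=46.9×(-2.353)=-110.3557; √(2b)=9.6850; u=(-110.3557+33.533)/9.6850=-7.9321, w=(-110.3557−33.533)/9.6850=-14.8568

0: u=-7.9321 w=-14.8568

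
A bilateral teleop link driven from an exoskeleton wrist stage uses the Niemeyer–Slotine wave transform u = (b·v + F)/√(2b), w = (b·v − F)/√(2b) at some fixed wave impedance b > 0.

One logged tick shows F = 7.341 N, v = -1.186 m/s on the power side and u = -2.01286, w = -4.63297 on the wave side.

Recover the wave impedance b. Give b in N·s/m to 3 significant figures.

u + w = -6.64583;  u + w = √(2b)·v, so √(2b) = -6.64583/(-1.186) = 5.60357.
b = (√(2b))²/2 = 31.39996/2 = 15.69998.
(Check via u − w = 2F/√(2b): u − w = 2.62011, 2F/√(2b) = 2.62012.)

b = 15.7 N·s/m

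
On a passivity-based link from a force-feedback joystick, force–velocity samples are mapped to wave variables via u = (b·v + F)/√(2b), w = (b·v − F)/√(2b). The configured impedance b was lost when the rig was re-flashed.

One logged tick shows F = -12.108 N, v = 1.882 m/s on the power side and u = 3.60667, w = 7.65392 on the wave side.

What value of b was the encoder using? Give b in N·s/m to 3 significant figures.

b = 17.9 N·s/m

u + w = 11.2606;  u + w = √(2b)·v, so √(2b) = 11.2606/1.882 = 5.9833.
b = (√(2b))²/2 = 35.8000/2 = 17.9000.
(Check via u − w = 2F/√(2b): u − w = -4.0473, 2F/√(2b) = -4.0473.)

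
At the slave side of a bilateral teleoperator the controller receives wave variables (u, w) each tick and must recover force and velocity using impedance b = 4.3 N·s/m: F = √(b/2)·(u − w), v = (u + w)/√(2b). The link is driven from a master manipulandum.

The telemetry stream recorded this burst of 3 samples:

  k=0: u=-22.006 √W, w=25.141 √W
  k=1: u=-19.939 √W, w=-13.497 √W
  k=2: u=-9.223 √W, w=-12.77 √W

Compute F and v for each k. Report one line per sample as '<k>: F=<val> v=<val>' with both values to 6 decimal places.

0: F=-69.131072 v=1.069026
1: F=-9.445826 v=-11.401581
2: F=5.200923 v=-7.499551

k=0: u−w=-47.147000, u+w=3.135000; √(b/2)=1.466288, √(2b)=2.932576; F=1.466288×(-47.147)=-69.131072, v=3.135000/2.932576=1.069026
k=1: u−w=-6.442000, u+w=-33.436000; √(b/2)=1.466288, √(2b)=2.932576; F=1.466288×(-6.442)=-9.445826, v=-33.436000/2.932576=-11.401581
k=2: u−w=3.547000, u+w=-21.993000; √(b/2)=1.466288, √(2b)=2.932576; F=1.466288×3.547=5.200923, v=-21.993000/2.932576=-7.499551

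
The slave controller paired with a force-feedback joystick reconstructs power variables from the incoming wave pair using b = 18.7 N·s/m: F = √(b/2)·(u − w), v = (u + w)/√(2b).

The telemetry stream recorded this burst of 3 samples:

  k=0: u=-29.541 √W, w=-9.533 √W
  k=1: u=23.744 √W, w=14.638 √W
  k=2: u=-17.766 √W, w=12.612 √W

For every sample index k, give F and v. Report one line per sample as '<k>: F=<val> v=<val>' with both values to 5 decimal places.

0: F=-61.18000 v=-6.38928
1: F=27.84412 v=6.27613
2: F=-92.88915 v=-0.84277

k=0: u−w=-20.00800, u+w=-39.07400; √(b/2)=3.05778, √(2b)=6.11555; F=3.05778×(-20.008)=-61.18000, v=-39.07400/6.11555=-6.38928
k=1: u−w=9.10600, u+w=38.38200; √(b/2)=3.05778, √(2b)=6.11555; F=3.05778×9.106=27.84412, v=38.38200/6.11555=6.27613
k=2: u−w=-30.37800, u+w=-5.15400; √(b/2)=3.05778, √(2b)=6.11555; F=3.05778×(-30.378)=-92.88915, v=-5.15400/6.11555=-0.84277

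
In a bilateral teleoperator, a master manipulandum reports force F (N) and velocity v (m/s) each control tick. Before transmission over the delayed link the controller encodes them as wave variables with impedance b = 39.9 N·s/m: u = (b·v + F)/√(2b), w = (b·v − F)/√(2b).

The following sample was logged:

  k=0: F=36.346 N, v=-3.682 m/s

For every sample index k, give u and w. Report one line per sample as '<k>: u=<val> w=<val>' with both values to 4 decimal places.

k=0: b·v=39.9×(-3.682)=-146.9118; √(2b)=8.9331; u=(-146.9118+36.346)/8.9331=-12.3771, w=(-146.9118−36.346)/8.9331=-20.5145

0: u=-12.3771 w=-20.5145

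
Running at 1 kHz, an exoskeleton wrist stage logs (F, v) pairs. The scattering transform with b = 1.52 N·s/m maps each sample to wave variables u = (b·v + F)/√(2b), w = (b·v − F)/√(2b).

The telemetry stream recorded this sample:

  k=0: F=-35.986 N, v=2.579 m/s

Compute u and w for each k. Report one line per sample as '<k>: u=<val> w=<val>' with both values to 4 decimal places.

0: u=-18.3911 w=22.8877

k=0: b·v=1.52×2.579=3.9201; √(2b)=1.7436; u=(3.9201+(-35.986))/1.7436=-18.3911, w=(3.9201−(-35.986))/1.7436=22.8877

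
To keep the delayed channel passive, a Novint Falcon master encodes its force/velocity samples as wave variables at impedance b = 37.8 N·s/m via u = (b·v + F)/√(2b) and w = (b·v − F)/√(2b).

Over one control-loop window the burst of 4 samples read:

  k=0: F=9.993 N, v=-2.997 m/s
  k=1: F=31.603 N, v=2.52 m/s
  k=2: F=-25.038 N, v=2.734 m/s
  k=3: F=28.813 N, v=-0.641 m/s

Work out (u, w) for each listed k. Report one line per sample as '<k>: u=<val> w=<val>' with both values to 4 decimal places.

0: u=-11.8799 w=-14.1785
1: u=14.5902 w=7.3208
2: u=9.0062 w=14.7655
3: u=0.5271 w=-6.1005

k=0: b·v=37.8×(-2.997)=-113.2866; √(2b)=8.6948; u=(-113.2866+9.993)/8.6948=-11.8799, w=(-113.2866−9.993)/8.6948=-14.1785
k=1: b·v=37.8×2.52=95.2560; √(2b)=8.6948; u=(95.2560+31.603)/8.6948=14.5902, w=(95.2560−31.603)/8.6948=7.3208
k=2: b·v=37.8×2.734=103.3452; √(2b)=8.6948; u=(103.3452+(-25.038))/8.6948=9.0062, w=(103.3452−(-25.038))/8.6948=14.7655
k=3: b·v=37.8×(-0.641)=-24.2298; √(2b)=8.6948; u=(-24.2298+28.813)/8.6948=0.5271, w=(-24.2298−28.813)/8.6948=-6.1005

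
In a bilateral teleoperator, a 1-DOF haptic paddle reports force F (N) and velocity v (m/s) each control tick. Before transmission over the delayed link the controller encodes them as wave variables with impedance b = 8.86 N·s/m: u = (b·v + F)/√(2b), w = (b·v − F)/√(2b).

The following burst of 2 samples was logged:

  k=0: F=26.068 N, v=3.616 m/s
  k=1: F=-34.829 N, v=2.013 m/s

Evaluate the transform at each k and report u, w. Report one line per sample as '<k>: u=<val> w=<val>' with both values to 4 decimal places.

k=0: b·v=8.86×3.616=32.0378; √(2b)=4.2095; u=(32.0378+26.068)/4.2095=13.8034, w=(32.0378−26.068)/4.2095=1.4182
k=1: b·v=8.86×2.013=17.8352; √(2b)=4.2095; u=(17.8352+(-34.829))/4.2095=-4.0370, w=(17.8352−(-34.829))/4.2095=12.5108

0: u=13.8034 w=1.4182
1: u=-4.0370 w=12.5108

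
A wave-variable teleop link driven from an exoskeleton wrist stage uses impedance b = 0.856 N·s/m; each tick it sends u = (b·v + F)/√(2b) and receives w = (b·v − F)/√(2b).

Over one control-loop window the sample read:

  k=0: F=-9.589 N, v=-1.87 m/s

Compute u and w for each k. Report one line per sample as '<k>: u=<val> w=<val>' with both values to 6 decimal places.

0: u=-8.551993 w=6.105221

k=0: b·v=0.856×(-1.87)=-1.600720; √(2b)=1.308434; u=(-1.600720+(-9.589))/1.308434=-8.551993, w=(-1.600720−(-9.589))/1.308434=6.105221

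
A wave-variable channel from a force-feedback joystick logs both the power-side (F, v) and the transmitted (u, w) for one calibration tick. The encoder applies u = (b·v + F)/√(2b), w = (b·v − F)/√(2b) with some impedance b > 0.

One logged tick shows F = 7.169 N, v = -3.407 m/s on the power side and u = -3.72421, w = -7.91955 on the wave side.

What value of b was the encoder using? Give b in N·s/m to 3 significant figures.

u + w = -11.6438;  u + w = √(2b)·v, so √(2b) = -11.6438/(-3.407) = 3.4176.
b = (√(2b))²/2 = 11.6800/2 = 5.8400.
(Check via u − w = 2F/√(2b): u − w = 4.1953, 2F/√(2b) = 4.1953.)

b = 5.84 N·s/m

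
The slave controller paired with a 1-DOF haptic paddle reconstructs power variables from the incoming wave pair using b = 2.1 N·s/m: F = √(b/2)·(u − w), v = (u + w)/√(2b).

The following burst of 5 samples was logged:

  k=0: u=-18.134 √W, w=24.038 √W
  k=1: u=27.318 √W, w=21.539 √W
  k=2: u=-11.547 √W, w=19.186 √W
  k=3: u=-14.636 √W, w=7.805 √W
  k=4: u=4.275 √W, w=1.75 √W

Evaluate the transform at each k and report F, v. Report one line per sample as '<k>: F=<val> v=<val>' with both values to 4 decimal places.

0: F=-43.2134 v=2.8809
1: F=5.9217 v=23.8398
2: F=-31.4920 v=3.7275
3: F=-22.9952 v=-3.3332
4: F=2.5874 v=2.9399

k=0: u−w=-42.1720, u+w=5.9040; √(b/2)=1.0247, √(2b)=2.0494; F=1.0247×(-42.172)=-43.2134, v=5.9040/2.0494=2.8809
k=1: u−w=5.7790, u+w=48.8570; √(b/2)=1.0247, √(2b)=2.0494; F=1.0247×5.779=5.9217, v=48.8570/2.0494=23.8398
k=2: u−w=-30.7330, u+w=7.6390; √(b/2)=1.0247, √(2b)=2.0494; F=1.0247×(-30.733)=-31.4920, v=7.6390/2.0494=3.7275
k=3: u−w=-22.4410, u+w=-6.8310; √(b/2)=1.0247, √(2b)=2.0494; F=1.0247×(-22.441)=-22.9952, v=-6.8310/2.0494=-3.3332
k=4: u−w=2.5250, u+w=6.0250; √(b/2)=1.0247, √(2b)=2.0494; F=1.0247×2.525=2.5874, v=6.0250/2.0494=2.9399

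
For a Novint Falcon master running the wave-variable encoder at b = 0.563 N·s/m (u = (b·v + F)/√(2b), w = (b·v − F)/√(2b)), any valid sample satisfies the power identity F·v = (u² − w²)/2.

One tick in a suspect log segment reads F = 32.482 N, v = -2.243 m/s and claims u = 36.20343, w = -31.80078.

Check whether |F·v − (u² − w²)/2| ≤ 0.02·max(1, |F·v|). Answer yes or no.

no

F·v = 32.482×(-2.243) = -72.8571 W.
(u² − w²)/2 = (1310.6883 − 1011.2896)/2 = 149.6994 W.
|Δ| = 222.5565;  2% of max(1, |F·v|) = 1.4571.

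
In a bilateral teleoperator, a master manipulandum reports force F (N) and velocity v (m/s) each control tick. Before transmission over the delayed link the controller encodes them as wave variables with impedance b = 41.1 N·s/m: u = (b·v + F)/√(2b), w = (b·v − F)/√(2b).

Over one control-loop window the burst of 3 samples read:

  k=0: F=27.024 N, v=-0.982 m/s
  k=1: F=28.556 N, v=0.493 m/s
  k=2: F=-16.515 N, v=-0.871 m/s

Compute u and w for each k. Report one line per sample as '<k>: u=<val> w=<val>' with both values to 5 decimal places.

k=0: b·v=41.1×(-0.982)=-40.36020; √(2b)=9.06642; u=(-40.36020+27.024)/9.06642=-1.47094, w=(-40.36020−27.024)/9.06642=-7.43228
k=1: b·v=41.1×0.493=20.26230; √(2b)=9.06642; u=(20.26230+28.556)/9.06642=5.38452, w=(20.26230−28.556)/9.06642=-0.91477
k=2: b·v=41.1×(-0.871)=-35.79810; √(2b)=9.06642; u=(-35.79810+(-16.515))/9.06642=-5.76998, w=(-35.79810−(-16.515))/9.06642=-2.12687

0: u=-1.47094 w=-7.43228
1: u=5.38452 w=-0.91477
2: u=-5.76998 w=-2.12687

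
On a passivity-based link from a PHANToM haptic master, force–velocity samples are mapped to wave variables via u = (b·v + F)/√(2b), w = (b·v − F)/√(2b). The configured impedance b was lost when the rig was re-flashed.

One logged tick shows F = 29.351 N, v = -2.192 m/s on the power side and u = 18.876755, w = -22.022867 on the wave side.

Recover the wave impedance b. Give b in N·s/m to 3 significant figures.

b = 1.03 N·s/m

u + w = -3.146112;  u + w = √(2b)·v, so √(2b) = -3.146112/(-2.192) = 1.435270.
b = (√(2b))²/2 = 2.060000/2 = 1.030000.
(Check via u − w = 2F/√(2b): u − w = 40.899622, 2F/√(2b) = 40.899620.)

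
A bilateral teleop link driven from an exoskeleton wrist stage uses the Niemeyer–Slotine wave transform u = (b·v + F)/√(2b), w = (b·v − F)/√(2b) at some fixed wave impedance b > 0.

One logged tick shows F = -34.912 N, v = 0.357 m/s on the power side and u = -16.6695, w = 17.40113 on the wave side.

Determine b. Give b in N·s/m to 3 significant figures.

u + w = 0.7316;  u + w = √(2b)·v, so √(2b) = 0.7316/0.357 = 2.0494.
b = (√(2b))²/2 = 4.2000/2 = 2.1000.
(Check via u − w = 2F/√(2b): u − w = -34.0706, 2F/√(2b) = -34.0707.)

b = 2.1 N·s/m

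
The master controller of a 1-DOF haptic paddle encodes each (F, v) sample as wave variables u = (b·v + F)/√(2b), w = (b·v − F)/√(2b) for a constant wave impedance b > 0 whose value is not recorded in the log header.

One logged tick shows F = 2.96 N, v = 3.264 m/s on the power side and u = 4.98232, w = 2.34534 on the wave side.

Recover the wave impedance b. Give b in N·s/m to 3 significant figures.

b = 2.52 N·s/m

u + w = 7.32766;  u + w = √(2b)·v, so √(2b) = 7.32766/3.264 = 2.24499.
b = (√(2b))²/2 = 5.04000/2 = 2.52000.
(Check via u − w = 2F/√(2b): u − w = 2.63698, 2F/√(2b) = 2.63698.)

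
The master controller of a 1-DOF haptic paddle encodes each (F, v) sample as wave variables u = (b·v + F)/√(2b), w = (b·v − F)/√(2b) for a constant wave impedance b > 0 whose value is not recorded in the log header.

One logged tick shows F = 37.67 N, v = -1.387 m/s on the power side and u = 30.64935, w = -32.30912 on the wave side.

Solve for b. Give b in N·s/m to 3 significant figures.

u + w = -1.65977;  u + w = √(2b)·v, so √(2b) = -1.65977/(-1.387) = 1.19666.
b = (√(2b))²/2 = 1.43200/2 = 0.71600.
(Check via u − w = 2F/√(2b): u − w = 62.95847, 2F/√(2b) = 62.95847.)

b = 0.716 N·s/m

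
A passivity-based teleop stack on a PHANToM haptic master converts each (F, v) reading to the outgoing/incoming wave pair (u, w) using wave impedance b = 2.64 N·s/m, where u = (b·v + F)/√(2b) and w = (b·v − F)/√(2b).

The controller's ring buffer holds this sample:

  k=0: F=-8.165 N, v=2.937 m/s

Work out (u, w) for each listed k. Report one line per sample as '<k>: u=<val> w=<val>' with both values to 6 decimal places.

k=0: b·v=2.64×2.937=7.753680; √(2b)=2.297825; u=(7.753680+(-8.165))/2.297825=-0.179004, w=(7.753680−(-8.165))/2.297825=6.927716

0: u=-0.179004 w=6.927716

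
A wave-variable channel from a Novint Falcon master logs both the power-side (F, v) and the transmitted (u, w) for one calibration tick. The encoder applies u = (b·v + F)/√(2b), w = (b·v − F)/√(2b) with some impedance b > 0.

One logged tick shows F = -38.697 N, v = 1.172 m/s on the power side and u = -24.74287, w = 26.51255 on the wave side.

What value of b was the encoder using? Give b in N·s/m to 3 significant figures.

b = 1.14 N·s/m

u + w = 1.76968;  u + w = √(2b)·v, so √(2b) = 1.76968/1.172 = 1.50997.
b = (√(2b))²/2 = 2.28000/2 = 1.14000.
(Check via u − w = 2F/√(2b): u − w = -51.25542, 2F/√(2b) = -51.25546.)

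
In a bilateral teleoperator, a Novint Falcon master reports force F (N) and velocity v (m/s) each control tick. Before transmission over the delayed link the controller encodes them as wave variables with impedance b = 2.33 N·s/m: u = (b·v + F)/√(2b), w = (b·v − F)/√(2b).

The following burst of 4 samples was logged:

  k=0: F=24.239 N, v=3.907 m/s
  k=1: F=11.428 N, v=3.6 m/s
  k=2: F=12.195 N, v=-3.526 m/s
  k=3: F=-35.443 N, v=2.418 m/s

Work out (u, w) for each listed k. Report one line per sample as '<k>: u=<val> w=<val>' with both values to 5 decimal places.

k=0: b·v=2.33×3.907=9.10331; √(2b)=2.15870; u=(9.10331+24.239)/2.15870=15.44553, w=(9.10331−24.239)/2.15870=-7.01147
k=1: b·v=2.33×3.6=8.38800; √(2b)=2.15870; u=(8.38800+11.428)/2.15870=9.17958, w=(8.38800−11.428)/2.15870=-1.40825
k=2: b·v=2.33×(-3.526)=-8.21558; √(2b)=2.15870; u=(-8.21558+12.195)/2.15870=1.84343, w=(-8.21558−12.195)/2.15870=-9.45502
k=3: b·v=2.33×2.418=5.63394; √(2b)=2.15870; u=(5.63394+(-35.443))/2.15870=-13.80878, w=(5.63394−(-35.443))/2.15870=19.02853

0: u=15.44553 w=-7.01147
1: u=9.17958 w=-1.40825
2: u=1.84343 w=-9.45502
3: u=-13.80878 w=19.02853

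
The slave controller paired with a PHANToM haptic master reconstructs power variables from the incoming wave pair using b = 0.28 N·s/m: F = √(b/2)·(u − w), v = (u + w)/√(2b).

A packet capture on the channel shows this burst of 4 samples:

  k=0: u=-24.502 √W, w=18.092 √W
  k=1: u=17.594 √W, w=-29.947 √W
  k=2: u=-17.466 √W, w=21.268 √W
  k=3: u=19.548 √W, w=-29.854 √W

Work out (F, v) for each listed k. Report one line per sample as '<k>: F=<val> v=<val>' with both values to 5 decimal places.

k=0: u−w=-42.59400, u+w=-6.41000; √(b/2)=0.37417, √(2b)=0.74833; F=0.37417×(-42.594)=-15.93722, v=-6.41000/0.74833=-8.56572
k=1: u−w=47.54100, u+w=-12.35300; √(b/2)=0.37417, √(2b)=0.74833; F=0.37417×47.541=17.78821, v=-12.35300/0.74833=-16.50739
k=2: u−w=-38.73400, u+w=3.80200; √(b/2)=0.37417, √(2b)=0.74833; F=0.37417×(-38.734)=-14.49294, v=3.80200/0.74833=5.08064
k=3: u−w=49.40200, u+w=-10.30600; √(b/2)=0.37417, √(2b)=0.74833; F=0.37417×49.402=18.48454, v=-10.30600/0.74833=-13.77197

0: F=-15.93722 v=-8.56572
1: F=17.78821 v=-16.50739
2: F=-14.49294 v=5.08064
3: F=18.48454 v=-13.77197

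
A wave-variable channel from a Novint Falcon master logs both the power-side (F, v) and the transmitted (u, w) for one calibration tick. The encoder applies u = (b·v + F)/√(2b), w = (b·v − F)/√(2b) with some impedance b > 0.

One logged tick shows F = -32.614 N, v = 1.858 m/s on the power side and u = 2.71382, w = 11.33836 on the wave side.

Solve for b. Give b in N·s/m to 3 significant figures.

b = 28.6 N·s/m

u + w = 14.0522;  u + w = √(2b)·v, so √(2b) = 14.0522/1.858 = 7.5631.
b = (√(2b))²/2 = 57.2000/2 = 28.6000.
(Check via u − w = 2F/√(2b): u − w = -8.6245, 2F/√(2b) = -8.6245.)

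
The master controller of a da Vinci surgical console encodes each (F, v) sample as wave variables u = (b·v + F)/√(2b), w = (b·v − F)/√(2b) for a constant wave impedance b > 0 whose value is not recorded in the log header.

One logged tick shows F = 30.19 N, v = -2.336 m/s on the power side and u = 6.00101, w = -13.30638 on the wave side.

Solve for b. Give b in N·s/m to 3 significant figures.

u + w = -7.30537;  u + w = √(2b)·v, so √(2b) = -7.30537/(-2.336) = 3.12730.
b = (√(2b))²/2 = 9.78000/2 = 4.89000.
(Check via u − w = 2F/√(2b): u − w = 19.30739, 2F/√(2b) = 19.30740.)

b = 4.89 N·s/m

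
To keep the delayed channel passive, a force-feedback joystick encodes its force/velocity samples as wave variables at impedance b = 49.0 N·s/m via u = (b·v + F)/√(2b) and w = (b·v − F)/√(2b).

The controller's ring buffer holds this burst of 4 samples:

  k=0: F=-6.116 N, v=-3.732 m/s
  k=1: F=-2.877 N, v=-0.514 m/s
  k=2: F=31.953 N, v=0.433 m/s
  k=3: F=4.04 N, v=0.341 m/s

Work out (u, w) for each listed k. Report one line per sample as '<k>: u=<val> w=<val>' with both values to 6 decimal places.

k=0: b·v=49.0×(-3.732)=-182.868000; √(2b)=9.899495; u=(-182.868000+(-6.116))/9.899495=-19.090267, w=(-182.868000−(-6.116))/9.899495=-17.854648
k=1: b·v=49.0×(-0.514)=-25.186000; √(2b)=9.899495; u=(-25.186000+(-2.877))/9.899495=-2.834791, w=(-25.186000−(-2.877))/9.899495=-2.253549
k=2: b·v=49.0×0.433=21.217000; √(2b)=9.899495; u=(21.217000+31.953)/9.899495=5.370981, w=(21.217000−31.953)/9.899495=-1.084500
k=3: b·v=49.0×0.341=16.709000; √(2b)=9.899495; u=(16.709000+4.04)/9.899495=2.095966, w=(16.709000−4.04)/9.899495=1.279762

0: u=-19.090267 w=-17.854648
1: u=-2.834791 w=-2.253549
2: u=5.370981 w=-1.084500
3: u=2.095966 w=1.279762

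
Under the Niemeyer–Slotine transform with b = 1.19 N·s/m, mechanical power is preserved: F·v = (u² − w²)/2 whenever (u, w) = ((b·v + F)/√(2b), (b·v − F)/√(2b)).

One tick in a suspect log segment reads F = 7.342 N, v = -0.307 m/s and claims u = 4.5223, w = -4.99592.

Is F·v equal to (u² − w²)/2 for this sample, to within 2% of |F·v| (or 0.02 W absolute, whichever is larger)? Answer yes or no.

yes

F·v = 7.342×(-0.307) = -2.25399 W.
(u² − w²)/2 = (20.45120 − 24.95922)/2 = -2.25401 W.
|Δ| = 0.00002;  2% of max(1, |F·v|) = 0.04508.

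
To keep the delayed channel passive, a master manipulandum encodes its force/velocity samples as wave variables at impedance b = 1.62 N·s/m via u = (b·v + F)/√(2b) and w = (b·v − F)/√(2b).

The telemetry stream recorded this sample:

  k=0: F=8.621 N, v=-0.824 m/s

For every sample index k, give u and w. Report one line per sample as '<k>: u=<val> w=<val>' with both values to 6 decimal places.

0: u=4.047844 w=-5.531044

k=0: b·v=1.62×(-0.824)=-1.334880; √(2b)=1.800000; u=(-1.334880+8.621)/1.800000=4.047844, w=(-1.334880−8.621)/1.800000=-5.531044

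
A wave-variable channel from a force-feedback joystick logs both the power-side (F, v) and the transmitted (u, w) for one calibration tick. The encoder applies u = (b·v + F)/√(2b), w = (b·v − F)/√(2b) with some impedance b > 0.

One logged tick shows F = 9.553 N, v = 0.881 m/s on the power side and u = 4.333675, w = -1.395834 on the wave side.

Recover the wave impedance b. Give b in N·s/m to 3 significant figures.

u + w = 2.937841;  u + w = √(2b)·v, so √(2b) = 2.937841/0.881 = 3.334666.
b = (√(2b))²/2 = 11.119999/2 = 5.560000.
(Check via u − w = 2F/√(2b): u − w = 5.729509, 2F/√(2b) = 5.729509.)

b = 5.56 N·s/m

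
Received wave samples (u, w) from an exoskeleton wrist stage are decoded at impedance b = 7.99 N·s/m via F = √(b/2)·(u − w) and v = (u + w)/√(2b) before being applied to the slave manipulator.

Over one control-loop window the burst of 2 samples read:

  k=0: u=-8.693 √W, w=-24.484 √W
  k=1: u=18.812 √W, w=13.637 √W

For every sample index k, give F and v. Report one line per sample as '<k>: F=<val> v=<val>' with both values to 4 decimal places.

k=0: u−w=15.7910, u+w=-33.1770; √(b/2)=1.9987, √(2b)=3.9975; F=1.9987×15.791=31.5623, v=-33.1770/3.9975=-8.2994
k=1: u−w=5.1750, u+w=32.4490; √(b/2)=1.9987, √(2b)=3.9975; F=1.9987×5.175=10.3435, v=32.4490/3.9975=8.1173

0: F=31.5623 v=-8.2994
1: F=10.3435 v=8.1173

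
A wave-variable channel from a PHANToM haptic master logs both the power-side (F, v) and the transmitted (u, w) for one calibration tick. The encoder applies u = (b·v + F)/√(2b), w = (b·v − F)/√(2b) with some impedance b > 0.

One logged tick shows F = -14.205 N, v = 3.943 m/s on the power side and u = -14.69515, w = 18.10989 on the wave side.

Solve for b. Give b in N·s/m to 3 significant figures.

u + w = 3.4147;  u + w = √(2b)·v, so √(2b) = 3.4147/3.943 = 0.8660.
b = (√(2b))²/2 = 0.7500/2 = 0.3750.
(Check via u − w = 2F/√(2b): u − w = -32.8050, 2F/√(2b) = -32.8050.)

b = 0.375 N·s/m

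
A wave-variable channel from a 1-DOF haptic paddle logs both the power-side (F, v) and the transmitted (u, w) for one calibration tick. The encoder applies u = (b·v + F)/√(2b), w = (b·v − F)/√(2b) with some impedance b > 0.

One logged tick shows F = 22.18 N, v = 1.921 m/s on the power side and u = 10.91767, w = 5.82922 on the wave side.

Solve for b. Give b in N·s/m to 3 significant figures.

u + w = 16.74689;  u + w = √(2b)·v, so √(2b) = 16.74689/1.921 = 8.71780.
b = (√(2b))²/2 = 76.00000/2 = 38.00000.
(Check via u − w = 2F/√(2b): u − w = 5.08845, 2F/√(2b) = 5.08844.)

b = 38 N·s/m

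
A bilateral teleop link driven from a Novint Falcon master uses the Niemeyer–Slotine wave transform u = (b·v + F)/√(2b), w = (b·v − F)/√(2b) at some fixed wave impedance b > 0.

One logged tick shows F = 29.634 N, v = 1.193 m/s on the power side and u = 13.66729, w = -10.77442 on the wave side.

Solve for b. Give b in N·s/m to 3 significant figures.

u + w = 2.8929;  u + w = √(2b)·v, so √(2b) = 2.8929/1.193 = 2.4249.
b = (√(2b))²/2 = 5.8800/2 = 2.9400.
(Check via u − w = 2F/√(2b): u − w = 24.4417, 2F/√(2b) = 24.4417.)

b = 2.94 N·s/m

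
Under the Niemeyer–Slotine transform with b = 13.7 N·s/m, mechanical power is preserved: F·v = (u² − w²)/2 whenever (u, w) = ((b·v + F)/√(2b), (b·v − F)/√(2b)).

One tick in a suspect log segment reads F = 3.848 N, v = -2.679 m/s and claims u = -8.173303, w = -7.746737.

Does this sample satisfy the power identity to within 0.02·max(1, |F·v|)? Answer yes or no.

no

F·v = 3.848×(-2.679) = -10.308792 W.
(u² − w²)/2 = (66.802882 − 60.011934)/2 = 3.395474 W.
|Δ| = 13.704266;  2% of max(1, |F·v|) = 0.206176.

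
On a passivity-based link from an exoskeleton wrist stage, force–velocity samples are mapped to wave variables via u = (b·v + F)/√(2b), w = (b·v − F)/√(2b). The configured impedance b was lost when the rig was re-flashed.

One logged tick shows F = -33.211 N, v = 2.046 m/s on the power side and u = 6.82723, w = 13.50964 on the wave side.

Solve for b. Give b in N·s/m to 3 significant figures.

u + w = 20.3369;  u + w = √(2b)·v, so √(2b) = 20.3369/2.046 = 9.9398.
b = (√(2b))²/2 = 98.8000/2 = 49.4000.
(Check via u − w = 2F/√(2b): u − w = -6.6824, 2F/√(2b) = -6.6824.)

b = 49.4 N·s/m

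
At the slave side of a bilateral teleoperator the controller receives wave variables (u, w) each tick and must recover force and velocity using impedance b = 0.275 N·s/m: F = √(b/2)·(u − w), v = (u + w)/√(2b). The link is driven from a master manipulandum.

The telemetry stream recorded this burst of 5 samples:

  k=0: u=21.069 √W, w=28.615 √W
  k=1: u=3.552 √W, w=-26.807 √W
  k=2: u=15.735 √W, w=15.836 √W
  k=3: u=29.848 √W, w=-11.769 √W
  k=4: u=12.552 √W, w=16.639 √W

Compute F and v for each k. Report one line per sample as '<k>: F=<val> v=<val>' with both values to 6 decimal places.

0: F=-2.798132 v=66.993892
1: F=11.257418 v=-31.357036
2: F=-0.037452 v=42.570328
3: F=15.431997 v=24.377719
4: F=-1.515500 v=39.361136

k=0: u−w=-7.546000, u+w=49.684000; √(b/2)=0.370810, √(2b)=0.741620; F=0.370810×(-7.546)=-2.798132, v=49.684000/0.741620=66.993892
k=1: u−w=30.359000, u+w=-23.255000; √(b/2)=0.370810, √(2b)=0.741620; F=0.370810×30.359=11.257418, v=-23.255000/0.741620=-31.357036
k=2: u−w=-0.101000, u+w=31.571000; √(b/2)=0.370810, √(2b)=0.741620; F=0.370810×(-0.101)=-0.037452, v=31.571000/0.741620=42.570328
k=3: u−w=41.617000, u+w=18.079000; √(b/2)=0.370810, √(2b)=0.741620; F=0.370810×41.617=15.431997, v=18.079000/0.741620=24.377719
k=4: u−w=-4.087000, u+w=29.191000; √(b/2)=0.370810, √(2b)=0.741620; F=0.370810×(-4.087)=-1.515500, v=29.191000/0.741620=39.361136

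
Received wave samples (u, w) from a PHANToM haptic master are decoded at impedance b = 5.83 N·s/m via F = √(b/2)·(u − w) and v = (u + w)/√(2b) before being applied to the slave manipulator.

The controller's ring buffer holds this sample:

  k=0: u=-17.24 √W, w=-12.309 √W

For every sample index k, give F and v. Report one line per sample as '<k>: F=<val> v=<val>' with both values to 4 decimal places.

0: F=-8.4189 v=-8.6535

k=0: u−w=-4.9310, u+w=-29.5490; √(b/2)=1.7073, √(2b)=3.4147; F=1.7073×(-4.931)=-8.4189, v=-29.5490/3.4147=-8.6535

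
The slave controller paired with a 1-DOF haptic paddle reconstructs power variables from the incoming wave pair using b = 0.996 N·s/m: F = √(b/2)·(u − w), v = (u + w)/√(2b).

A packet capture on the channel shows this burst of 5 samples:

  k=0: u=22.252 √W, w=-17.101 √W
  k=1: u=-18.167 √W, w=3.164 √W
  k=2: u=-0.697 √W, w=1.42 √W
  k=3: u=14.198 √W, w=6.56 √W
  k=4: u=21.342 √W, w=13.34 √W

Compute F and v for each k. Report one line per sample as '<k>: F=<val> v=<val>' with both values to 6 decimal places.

k=0: u−w=39.353000, u+w=5.151000; √(b/2)=0.705691, √(2b)=1.411382; F=0.705691×39.353=27.771064, v=5.151000/1.411382=3.649614
k=1: u−w=-21.331000, u+w=-15.003000; √(b/2)=0.705691, √(2b)=1.411382; F=0.705691×(-21.331)=-15.053098, v=-15.003000/1.411382=-10.630004
k=2: u−w=-2.117000, u+w=0.723000; √(b/2)=0.705691, √(2b)=1.411382; F=0.705691×(-2.117)=-1.493948, v=0.723000/1.411382=0.512264
k=3: u−w=7.638000, u+w=20.758000; √(b/2)=0.705691, √(2b)=1.411382; F=0.705691×7.638=5.390069, v=20.758000/1.411382=14.707567
k=4: u−w=8.002000, u+w=34.682000; √(b/2)=0.705691, √(2b)=1.411382; F=0.705691×8.002=5.646941, v=34.682000/1.411382=24.573073

0: F=27.771064 v=3.649614
1: F=-15.053098 v=-10.630004
2: F=-1.493948 v=0.512264
3: F=5.390069 v=14.707567
4: F=5.646941 v=24.573073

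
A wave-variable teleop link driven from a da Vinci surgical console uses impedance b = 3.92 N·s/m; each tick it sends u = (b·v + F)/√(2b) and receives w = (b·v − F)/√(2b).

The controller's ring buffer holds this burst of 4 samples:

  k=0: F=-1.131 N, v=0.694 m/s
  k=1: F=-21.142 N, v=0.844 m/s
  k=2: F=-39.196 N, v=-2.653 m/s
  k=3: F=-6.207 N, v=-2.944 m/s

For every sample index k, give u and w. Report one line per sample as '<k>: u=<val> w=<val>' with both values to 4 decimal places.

k=0: b·v=3.92×0.694=2.7205; √(2b)=2.8000; u=(2.7205+(-1.131))/2.8000=0.5677, w=(2.7205−(-1.131))/2.8000=1.3755
k=1: b·v=3.92×0.844=3.3085; √(2b)=2.8000; u=(3.3085+(-21.142))/2.8000=-6.3691, w=(3.3085−(-21.142))/2.8000=8.7323
k=2: b·v=3.92×(-2.653)=-10.3998; √(2b)=2.8000; u=(-10.3998+(-39.196))/2.8000=-17.7128, w=(-10.3998−(-39.196))/2.8000=10.2844
k=3: b·v=3.92×(-2.944)=-11.5405; √(2b)=2.8000; u=(-11.5405+(-6.207))/2.8000=-6.3384, w=(-11.5405−(-6.207))/2.8000=-1.9048

0: u=0.5677 w=1.3755
1: u=-6.3691 w=8.7323
2: u=-17.7128 w=10.2844
3: u=-6.3384 w=-1.9048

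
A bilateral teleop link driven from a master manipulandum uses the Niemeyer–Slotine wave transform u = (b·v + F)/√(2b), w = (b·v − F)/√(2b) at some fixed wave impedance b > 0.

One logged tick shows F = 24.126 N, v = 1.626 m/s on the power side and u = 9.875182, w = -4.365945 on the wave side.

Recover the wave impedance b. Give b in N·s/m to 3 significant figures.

u + w = 5.509237;  u + w = √(2b)·v, so √(2b) = 5.509237/1.626 = 3.388215.
b = (√(2b))²/2 = 11.479998/2 = 5.739999.
(Check via u − w = 2F/√(2b): u − w = 14.241127, 2F/√(2b) = 14.241128.)

b = 5.74 N·s/m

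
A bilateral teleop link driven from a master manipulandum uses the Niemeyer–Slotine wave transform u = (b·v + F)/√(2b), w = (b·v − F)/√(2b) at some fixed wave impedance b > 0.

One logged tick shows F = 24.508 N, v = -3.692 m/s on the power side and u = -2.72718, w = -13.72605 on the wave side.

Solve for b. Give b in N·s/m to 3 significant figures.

u + w = -16.45323;  u + w = √(2b)·v, so √(2b) = -16.45323/(-3.692) = 4.45645.
b = (√(2b))²/2 = 19.85999/2 = 9.92999.
(Check via u − w = 2F/√(2b): u − w = 10.99887, 2F/√(2b) = 10.99888.)

b = 9.93 N·s/m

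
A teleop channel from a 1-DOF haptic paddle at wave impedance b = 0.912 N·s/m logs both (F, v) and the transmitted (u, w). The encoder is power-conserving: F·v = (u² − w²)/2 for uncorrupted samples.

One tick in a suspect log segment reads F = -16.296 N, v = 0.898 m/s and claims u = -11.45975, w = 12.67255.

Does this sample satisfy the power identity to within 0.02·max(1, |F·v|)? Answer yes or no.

yes

F·v = (-16.296)×0.898 = -14.63381 W.
(u² − w²)/2 = (131.32587 − 160.59352)/2 = -14.63383 W.
|Δ| = 0.00002;  2% of max(1, |F·v|) = 0.29268.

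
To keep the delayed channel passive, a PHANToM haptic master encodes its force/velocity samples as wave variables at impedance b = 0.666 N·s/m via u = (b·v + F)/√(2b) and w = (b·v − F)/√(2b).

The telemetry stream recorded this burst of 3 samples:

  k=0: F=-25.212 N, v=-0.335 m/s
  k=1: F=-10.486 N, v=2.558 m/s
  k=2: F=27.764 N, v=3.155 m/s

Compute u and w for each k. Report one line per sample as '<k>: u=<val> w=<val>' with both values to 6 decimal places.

0: u=-22.038473 w=21.651842
1: u=-7.609563 w=10.561810
2: u=25.876990 w=-22.235731

k=0: b·v=0.666×(-0.335)=-0.223110; √(2b)=1.154123; u=(-0.223110+(-25.212))/1.154123=-22.038473, w=(-0.223110−(-25.212))/1.154123=21.651842
k=1: b·v=0.666×2.558=1.703628; √(2b)=1.154123; u=(1.703628+(-10.486))/1.154123=-7.609563, w=(1.703628−(-10.486))/1.154123=10.561810
k=2: b·v=0.666×3.155=2.101230; √(2b)=1.154123; u=(2.101230+27.764)/1.154123=25.876990, w=(2.101230−27.764)/1.154123=-22.235731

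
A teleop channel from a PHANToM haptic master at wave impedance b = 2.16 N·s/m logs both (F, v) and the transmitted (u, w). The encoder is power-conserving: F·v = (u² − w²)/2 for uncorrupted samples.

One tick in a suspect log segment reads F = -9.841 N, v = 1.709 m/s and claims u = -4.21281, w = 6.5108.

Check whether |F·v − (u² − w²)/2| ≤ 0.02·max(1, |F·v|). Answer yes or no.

no

F·v = (-9.841)×1.709 = -16.8183 W.
(u² − w²)/2 = (17.7478 − 42.3905)/2 = -12.3214 W.
|Δ| = 4.4969;  2% of max(1, |F·v|) = 0.3364.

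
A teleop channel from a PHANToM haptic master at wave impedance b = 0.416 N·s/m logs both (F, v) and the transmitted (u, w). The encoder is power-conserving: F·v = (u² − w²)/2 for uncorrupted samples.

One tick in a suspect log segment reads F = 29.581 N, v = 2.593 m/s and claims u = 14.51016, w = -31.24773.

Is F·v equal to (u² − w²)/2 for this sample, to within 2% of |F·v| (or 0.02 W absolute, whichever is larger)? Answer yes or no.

F·v = 29.581×2.593 = 76.7035 W.
(u² − w²)/2 = (210.5447 − 976.4206)/2 = -382.9379 W.
|Δ| = 459.6415;  2% of max(1, |F·v|) = 1.5341.

no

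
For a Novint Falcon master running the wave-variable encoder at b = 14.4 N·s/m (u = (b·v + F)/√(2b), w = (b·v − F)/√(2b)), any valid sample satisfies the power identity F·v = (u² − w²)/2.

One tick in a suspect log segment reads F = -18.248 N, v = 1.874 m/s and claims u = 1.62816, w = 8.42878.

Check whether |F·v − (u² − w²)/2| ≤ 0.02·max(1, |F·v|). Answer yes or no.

F·v = (-18.248)×1.874 = -34.1968 W.
(u² − w²)/2 = (2.6509 − 71.0443)/2 = -34.1967 W.
|Δ| = 0.0000;  2% of max(1, |F·v|) = 0.6839.

yes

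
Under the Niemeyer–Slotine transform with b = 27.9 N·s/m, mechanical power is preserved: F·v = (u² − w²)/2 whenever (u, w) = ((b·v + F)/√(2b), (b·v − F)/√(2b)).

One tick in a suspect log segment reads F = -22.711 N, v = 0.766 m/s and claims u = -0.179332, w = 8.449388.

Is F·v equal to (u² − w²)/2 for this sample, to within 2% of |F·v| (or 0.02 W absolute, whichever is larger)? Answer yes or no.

F·v = (-22.711)×0.766 = -17.396626 W.
(u² − w²)/2 = (0.032160 − 71.392158)/2 = -35.679999 W.
|Δ| = 18.283373;  2% of max(1, |F·v|) = 0.347933.

no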